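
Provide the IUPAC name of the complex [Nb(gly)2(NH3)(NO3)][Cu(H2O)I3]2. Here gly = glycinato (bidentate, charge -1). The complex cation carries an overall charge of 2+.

amminebis(glycinato)nitratoniobium(V) aquatriiodocuprate(II)

Both ions are complex: the cation is named first with the plain metal name, the anion second with the -ate form; each ion's ligands are alphabetised independently.
The complex cation is given as 2+; its ligand charges sum to -3, so Nb = +5.
With 2 anions per cation, each anion must be 2/2 = 1−.
Anion: ligand charges sum to -3; for the ion to be 1−, Cu = +2.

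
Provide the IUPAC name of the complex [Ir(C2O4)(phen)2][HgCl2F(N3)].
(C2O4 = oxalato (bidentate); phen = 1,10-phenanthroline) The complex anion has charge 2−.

oxalatobis(1,10-phenanthroline)iridium(IV) azidodichlorofluoromercurate(II)

The complex anion is given as 2−; its ligand charges sum to -4, so Hg = +2.
A 1:1 salt means the cation carries the equal and opposite charge, 2+.
Cation: ligand charges sum to -2; for the ion to be 2+, Ir = +4.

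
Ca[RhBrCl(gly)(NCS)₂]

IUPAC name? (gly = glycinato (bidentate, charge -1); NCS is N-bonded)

calcium bromochloro(glycinato)diisothiocyanatorhodate(III)

The 1 calcium counter-ion carries a total charge of +2, so each complex ion is 2−.
Ligand charges: 1×chloro (-1 each), 1×bromo (-1 each), 1×glycinato (-1 each), 2×isothiocyanato (-1 each); total -5. So Rh + (-5) = 2−, giving Rh = +3.
Ligands are named alphabetically: bromo before chloro before glycinato before isothiocyanato.
The complex ion is anionic, so rhodium takes the -ate form rhodate(III).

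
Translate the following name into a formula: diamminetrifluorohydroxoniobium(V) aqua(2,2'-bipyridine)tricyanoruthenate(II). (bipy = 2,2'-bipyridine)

[NbF3(NH3)2(OH)][Ru(bipy)(CN)3(H2O)]

Cation [Nb…]: ligand charges -4, Nb(V) ⇒ ion charge 1+.
Anion [Ru…]: ligand charges -3, Ru(II) ⇒ ion charge 1−.
One 1+ cation balances one 1− anion.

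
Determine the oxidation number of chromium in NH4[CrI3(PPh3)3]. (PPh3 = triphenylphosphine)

1 ammonium outside the brackets (+1 each) → the complex ion is 1−.
Ligand charges: 3×PPh3 neutral; 3×I = -3; sum -3.
Cr + (-3) = 1− ⇒ Cr is +2.

+2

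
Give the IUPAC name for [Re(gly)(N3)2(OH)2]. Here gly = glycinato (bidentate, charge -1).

There is no counter-ion, so the complex is neutral overall.
Ligand charges: 1×glycinato (-1 each), 2×hydroxo (-1 each), 2×azido (-1 each); total -5. So Re + (-5) = 0, giving Re = +5.
Ligands are named alphabetically: azido before glycinato before hydroxo.

diazido(glycinato)dihydroxorhenium(V)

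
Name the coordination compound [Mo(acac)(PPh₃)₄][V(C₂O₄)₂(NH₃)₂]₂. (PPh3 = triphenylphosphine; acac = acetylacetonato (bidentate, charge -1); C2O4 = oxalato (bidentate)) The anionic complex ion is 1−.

(acetylacetonato)tetrakis(triphenylphosphine)molybdenum(III) diamminedioxalatovanadate(III)

The complex anion is given as 1−; its ligand charges sum to -4, so V = +3.
With 2 anions per cation, the cation must be 2×1 = 2+.
Cation: ligand charges sum to -1; for the ion to be 2+, Mo = +3.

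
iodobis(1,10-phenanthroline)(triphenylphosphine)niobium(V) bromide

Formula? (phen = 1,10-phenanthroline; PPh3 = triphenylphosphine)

[NbI(phen)2(PPh3)]Br4

Ligands: 2 1,10-phenanthroline (phen, neutral), 1 iodo (I, -1), 1 triphenylphosphine (PPh3, neutral). Ligand charge sum = -1.
With Nb in oxidation state +5, the complex ion is [Nb...]^4+.
Charge balance with bromide (-1) requires 1 complex ion per 4 bromide.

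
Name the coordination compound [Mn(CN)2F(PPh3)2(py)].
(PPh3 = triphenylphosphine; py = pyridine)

There is no counter-ion, so the complex is neutral overall.
Ligand charges: 2×triphenylphosphine (neutral), 1×fluoro (-1 each), 2×cyano (-1 each), 1×pyridine (neutral); total -3. So Mn + (-3) = 0, giving Mn = +3.
Ligands are named alphabetically: cyano before fluoro before pyridine before triphenylphosphine.

dicyanofluoro(pyridine)bis(triphenylphosphine)manganese(III)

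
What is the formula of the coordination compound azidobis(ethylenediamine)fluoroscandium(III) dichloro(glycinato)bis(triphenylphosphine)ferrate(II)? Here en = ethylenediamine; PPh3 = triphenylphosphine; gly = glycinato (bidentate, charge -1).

Cation [Sc…]: ligand charges -2, Sc(III) ⇒ ion charge 1+.
Anion [Fe…]: ligand charges -3, Fe(II) ⇒ ion charge 1−.
One 1+ cation balances one 1− anion.

[Sc(en)2F(N3)][FeCl2(gly)(PPh3)2]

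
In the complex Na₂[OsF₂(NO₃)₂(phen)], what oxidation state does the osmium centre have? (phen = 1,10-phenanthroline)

2 sodium outside the brackets (+1 each) → the complex ion is 2−.
Ligand charges: 1×phen neutral; 2×F = -2; 2×NO3 = -2; sum -4.
Os + (-4) = 2− ⇒ Os is +2.

+2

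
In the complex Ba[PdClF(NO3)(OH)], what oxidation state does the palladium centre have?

+2

1 barium outside the brackets (+2 each) → the complex ion is 2−.
Ligand charges: 1×NO3 = -1; 1×Cl = -1; 1×OH = -1; 1×F = -1; sum -4.
Pd + (-4) = 2− ⇒ Pd is +2.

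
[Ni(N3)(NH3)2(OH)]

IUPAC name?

There is no counter-ion, so the complex is neutral overall.
Ligand charges: 1×hydroxo (-1 each), 1×azido (-1 each), 2×ammine (neutral); total -2. So Ni + (-2) = 0, giving Ni = +2.
Ligands are named alphabetically: ammine before azido before hydroxo.

diammineazidohydroxonickel(II)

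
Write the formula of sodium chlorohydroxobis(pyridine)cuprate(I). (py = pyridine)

Ligands: 1 hydroxo (OH, -1), 1 chloro (Cl, -1), 2 pyridine (py, neutral). Ligand charge sum = -2.
With Cu in oxidation state +1, the complex ion is [Cu...]^1−.
Charge balance with sodium (+1) requires 1 complex ion per 1 sodium.

Na[CuCl(OH)(py)2]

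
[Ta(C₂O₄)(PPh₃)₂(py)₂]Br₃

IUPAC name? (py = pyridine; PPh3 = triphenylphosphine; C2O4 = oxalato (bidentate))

oxalatobis(pyridine)bis(triphenylphosphine)tantalum(V) bromide

The 3 bromide counter-ions carry a total charge of -3, so each complex ion is 3+.
Ligand charges: 2×pyridine (neutral), 2×triphenylphosphine (neutral), 1×oxalato (-2 each); total -2. So Ta + (-2) = 3+, giving Ta = +5.
Ligands are named alphabetically: oxalato before pyridine before triphenylphosphine.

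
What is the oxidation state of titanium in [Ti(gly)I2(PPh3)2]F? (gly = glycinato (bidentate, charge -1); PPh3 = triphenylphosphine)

1 fluoride outside the brackets (-1 each) → the complex ion is 1+.
Ligand charges: 2×I = -2; 1×gly = -1; 2×PPh3 neutral; sum -3.
Ti + (-3) = 1+ ⇒ Ti is +4.

+4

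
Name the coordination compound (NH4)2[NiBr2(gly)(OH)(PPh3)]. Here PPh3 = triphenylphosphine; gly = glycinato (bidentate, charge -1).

The 2 ammonium counter-ions carry a total charge of +2, so each complex ion is 2−.
Ligand charges: 1×triphenylphosphine (neutral), 2×bromo (-1 each), 1×hydroxo (-1 each), 1×glycinato (-1 each); total -4. So Ni + (-4) = 2−, giving Ni = +2.
Ligands are named alphabetically: bromo before glycinato before hydroxo before triphenylphosphine.
The complex ion is anionic, so nickel takes the -ate form nickelate(II).

ammonium dibromo(glycinato)hydroxo(triphenylphosphine)nickelate(II)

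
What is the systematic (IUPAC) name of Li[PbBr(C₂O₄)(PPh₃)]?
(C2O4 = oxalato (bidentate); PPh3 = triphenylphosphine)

lithium bromooxalato(triphenylphosphine)plumbate(II)

The 1 lithium counter-ion carries a total charge of +1, so each complex ion is 1−.
Ligand charges: 1×oxalato (-2 each), 1×triphenylphosphine (neutral), 1×bromo (-1 each); total -3. So Pb + (-3) = 1−, giving Pb = +2.
The complex ion is anionic, so lead takes the -ate form plumbate(II).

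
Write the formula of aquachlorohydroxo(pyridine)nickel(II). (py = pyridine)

Ligands: 1 hydroxo (OH, -1), 1 chloro (Cl, -1), 1 pyridine (py, neutral), 1 aqua (H2O, neutral). Ligand charge sum = -2.
With Ni in oxidation state +2, the complex ion is [Ni...].

[NiCl(H2O)(OH)(py)]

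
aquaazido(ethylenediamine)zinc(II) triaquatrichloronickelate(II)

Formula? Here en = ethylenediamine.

Cation [Zn…]: ligand charges -1, Zn(II) ⇒ ion charge 1+.
Anion [Ni…]: ligand charges -3, Ni(II) ⇒ ion charge 1−.
One 1+ cation balances one 1− anion.

[Zn(en)(H2O)(N3)][NiCl3(H2O)3]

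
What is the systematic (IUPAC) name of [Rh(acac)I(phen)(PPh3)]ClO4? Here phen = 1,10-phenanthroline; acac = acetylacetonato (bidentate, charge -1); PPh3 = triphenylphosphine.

The 1 perchlorate counter-ion carries a total charge of -1, so each complex ion is 1+.
Ligand charges: 1×1,10-phenanthroline (neutral), 1×acetylacetonato (-1 each), 1×triphenylphosphine (neutral), 1×iodo (-1 each); total -2. So Rh + (-2) = 1+, giving Rh = +3.
Ligands are named alphabetically: acetylacetonato before iodo before phenanthroline before triphenylphosphine.

(acetylacetonato)iodo(1,10-phenanthroline)(triphenylphosphine)rhodium(III) perchlorate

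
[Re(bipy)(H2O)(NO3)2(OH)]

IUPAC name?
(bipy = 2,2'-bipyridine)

There is no counter-ion, so the complex is neutral overall.
Ligand charges: 1×2,2'-bipyridine (neutral), 1×hydroxo (-1 each), 2×nitrato (-1 each), 1×aqua (neutral); total -3. So Re + (-3) = 0, giving Re = +3.
Ligands are named alphabetically: aqua before bipyridine before hydroxo before nitrato.

aqua(2,2'-bipyridine)hydroxodinitratorhenium(III)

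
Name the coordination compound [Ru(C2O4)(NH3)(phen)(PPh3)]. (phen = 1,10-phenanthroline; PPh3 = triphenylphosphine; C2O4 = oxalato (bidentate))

ammineoxalato(1,10-phenanthroline)(triphenylphosphine)ruthenium(II)

There is no counter-ion, so the complex is neutral overall.
Ligand charges: 1×ammine (neutral), 1×1,10-phenanthroline (neutral), 1×triphenylphosphine (neutral), 1×oxalato (-2 each); total -2. So Ru + (-2) = 0, giving Ru = +2.
Ligands are named alphabetically: ammine before oxalato before phenanthroline before triphenylphosphine.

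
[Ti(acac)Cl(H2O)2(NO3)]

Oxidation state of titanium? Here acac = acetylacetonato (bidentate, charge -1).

+3

No counter-ion: the bracketed complex is neutral.
Ligand charges: 1×Cl = -1; 1×NO3 = -1; 1×acac = -1; 2×H2O neutral; sum -3.
Ti + (-3) = 0 ⇒ Ti is +3.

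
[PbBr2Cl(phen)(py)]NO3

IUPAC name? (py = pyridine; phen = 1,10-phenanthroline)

The 1 nitrate counter-ion carries a total charge of -1, so each complex ion is 1+.
Ligand charges: 2×bromo (-1 each), 1×pyridine (neutral), 1×1,10-phenanthroline (neutral), 1×chloro (-1 each); total -3. So Pb + (-3) = 1+, giving Pb = +4.
Ligands are named alphabetically: bromo before chloro before phenanthroline before pyridine.

dibromochloro(1,10-phenanthroline)(pyridine)lead(IV) nitrate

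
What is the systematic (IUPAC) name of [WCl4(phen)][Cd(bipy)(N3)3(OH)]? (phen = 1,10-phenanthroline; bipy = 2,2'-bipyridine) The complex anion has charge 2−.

tetrachloro(1,10-phenanthroline)tungsten(VI) triazido(2,2'-bipyridine)hydroxocadmate(II)

Both ions are complex: the cation is named first with the plain metal name, the anion second with the -ate form; each ion's ligands are alphabetised independently.
The complex anion is given as 2−; its ligand charges sum to -4, so Cd = +2.
A 1:1 salt means the cation carries the equal and opposite charge, 2+.
Cation: ligand charges sum to -4; for the ion to be 2+, W = +6.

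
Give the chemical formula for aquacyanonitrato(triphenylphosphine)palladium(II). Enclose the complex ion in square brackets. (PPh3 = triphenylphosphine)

[Pd(CN)(H2O)(NO3)(PPh3)]

Ligands: 1 nitrato (NO3, -1), 1 aqua (H2O, neutral), 1 triphenylphosphine (PPh3, neutral), 1 cyano (CN, -1). Ligand charge sum = -2.
With Pd in oxidation state +2, the complex ion is [Pd...].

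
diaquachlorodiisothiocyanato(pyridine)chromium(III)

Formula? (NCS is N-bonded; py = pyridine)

Ligands: 2 isothiocyanato (NCS, -1), 1 chloro (Cl, -1), 1 pyridine (py, neutral), 2 aqua (H2O, neutral). Ligand charge sum = -3.
With Cr in oxidation state +3, the complex ion is [Cr...].

[CrCl(H2O)2(NCS)2(py)]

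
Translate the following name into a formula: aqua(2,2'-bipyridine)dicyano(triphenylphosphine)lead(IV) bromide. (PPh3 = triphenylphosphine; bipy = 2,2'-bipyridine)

[Pb(bipy)(CN)2(H2O)(PPh3)]Br2

Ligands: 1 triphenylphosphine (PPh3, neutral), 2 cyano (CN, -1), 1 aqua (H2O, neutral), 1 2,2'-bipyridine (bipy, neutral). Ligand charge sum = -2.
With Pb in oxidation state +4, the complex ion is [Pb...]^2+.
Charge balance with bromide (-1) requires 1 complex ion per 2 bromide.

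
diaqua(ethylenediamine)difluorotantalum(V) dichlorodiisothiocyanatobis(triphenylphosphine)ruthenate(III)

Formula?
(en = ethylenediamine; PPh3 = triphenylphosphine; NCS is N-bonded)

Cation [Ta…]: ligand charges -2, Ta(V) ⇒ ion charge 3+.
Anion [Ru…]: ligand charges -4, Ru(III) ⇒ ion charge 1−.
One 3+ cation requires 3 of the 1− anion.

[Ta(en)F2(H2O)2][RuCl2(NCS)2(PPh3)2]3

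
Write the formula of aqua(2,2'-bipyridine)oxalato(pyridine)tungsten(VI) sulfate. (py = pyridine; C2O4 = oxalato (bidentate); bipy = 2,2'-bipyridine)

Ligands: 1 pyridine (py, neutral), 1 aqua (H2O, neutral), 1 oxalato (C2O4, -2), 1 2,2'-bipyridine (bipy, neutral). Ligand charge sum = -2.
With W in oxidation state +6, the complex ion is [W...]^4+.
Charge balance with sulfate (-2) requires 1 complex ion per 2 sulfate.

[W(bipy)(C2O4)(H2O)(py)](SO4)2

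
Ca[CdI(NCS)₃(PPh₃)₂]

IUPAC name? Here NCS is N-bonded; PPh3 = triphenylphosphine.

calcium iodotriisothiocyanatobis(triphenylphosphine)cadmate(II)

The 1 calcium counter-ion carries a total charge of +2, so each complex ion is 2−.
Ligand charges: 1×iodo (-1 each), 3×isothiocyanato (-1 each), 2×triphenylphosphine (neutral); total -4. So Cd + (-4) = 2−, giving Cd = +2.
The complex ion is anionic, so cadmium takes the -ate form cadmate(II).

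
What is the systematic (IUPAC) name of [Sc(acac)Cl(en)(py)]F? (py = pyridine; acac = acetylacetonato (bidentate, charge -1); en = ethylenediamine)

The 1 fluoride counter-ion carries a total charge of -1, so each complex ion is 1+.
Ligand charges: 1×pyridine (neutral), 1×acetylacetonato (-1 each), 1×chloro (-1 each), 1×ethylenediamine (neutral); total -2. So Sc + (-2) = 1+, giving Sc = +3.
Ligands are named alphabetically: acetylacetonato before chloro before ethylenediamine before pyridine.

(acetylacetonato)chloro(ethylenediamine)(pyridine)scandium(III) fluoride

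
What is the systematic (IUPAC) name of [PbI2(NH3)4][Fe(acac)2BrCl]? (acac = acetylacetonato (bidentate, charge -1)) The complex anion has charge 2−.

tetraamminediiodolead(IV) bis(acetylacetonato)bromochloroferrate(II)

Both ions are complex: the cation is named first with the plain metal name, the anion second with the -ate form; each ion's ligands are alphabetised independently.
The complex anion is given as 2−; its ligand charges sum to -4, so Fe = +2.
A 1:1 salt means the cation carries the equal and opposite charge, 2+.
Cation: ligand charges sum to -2; for the ion to be 2+, Pb = +4.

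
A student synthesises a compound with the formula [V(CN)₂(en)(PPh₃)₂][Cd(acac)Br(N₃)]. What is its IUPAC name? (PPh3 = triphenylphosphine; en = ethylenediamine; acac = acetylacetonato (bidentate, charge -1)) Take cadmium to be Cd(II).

Both ions are complex: the cation is named first with the plain metal name, the anion second with the -ate form; each ion's ligands are alphabetised independently.
Cd is given as +2; the anion's ligand charges sum to -3, so the complex anion is 1−.
A 1:1 salt means the cation carries the equal and opposite charge, 1+.
Cation: ligand charges sum to -2; for the ion to be 1+, V = +3.

dicyano(ethylenediamine)bis(triphenylphosphine)vanadium(III) (acetylacetonato)azidobromocadmate(II)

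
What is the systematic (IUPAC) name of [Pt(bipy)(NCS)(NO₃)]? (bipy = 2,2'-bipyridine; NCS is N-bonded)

(2,2'-bipyridine)isothiocyanatonitratoplatinum(II)

There is no counter-ion, so the complex is neutral overall.
Ligand charges: 1×2,2'-bipyridine (neutral), 1×nitrato (-1 each), 1×isothiocyanato (-1 each); total -2. So Pt + (-2) = 0, giving Pt = +2.
Ligands are named alphabetically: bipyridine before isothiocyanato before nitrato.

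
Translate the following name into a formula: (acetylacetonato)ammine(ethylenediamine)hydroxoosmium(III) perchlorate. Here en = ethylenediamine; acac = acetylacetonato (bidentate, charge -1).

Ligands: 1 ethylenediamine (en, neutral), 1 ammine (NH3, neutral), 1 hydroxo (OH, -1), 1 acetylacetonato (acac, -1). Ligand charge sum = -2.
With Os in oxidation state +3, the complex ion is [Os...]^1+.
Charge balance with perchlorate (-1) requires 1 complex ion per 1 perchlorate.

[Os(acac)(en)(NH3)(OH)]ClO4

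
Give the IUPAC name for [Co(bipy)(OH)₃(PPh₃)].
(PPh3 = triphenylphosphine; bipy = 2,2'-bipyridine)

(2,2'-bipyridine)trihydroxo(triphenylphosphine)cobalt(III)

There is no counter-ion, so the complex is neutral overall.
Ligand charges: 1×triphenylphosphine (neutral), 3×hydroxo (-1 each), 1×2,2'-bipyridine (neutral); total -3. So Co + (-3) = 0, giving Co = +3.
Ligands are named alphabetically: bipyridine before hydroxo before triphenylphosphine.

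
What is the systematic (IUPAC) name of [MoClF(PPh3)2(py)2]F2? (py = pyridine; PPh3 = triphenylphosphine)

The 2 fluoride counter-ions carry a total charge of -2, so each complex ion is 2+.
Ligand charges: 2×pyridine (neutral), 2×triphenylphosphine (neutral), 1×chloro (-1 each), 1×fluoro (-1 each); total -2. So Mo + (-2) = 2+, giving Mo = +4.
Ligands are named alphabetically: chloro before fluoro before pyridine before triphenylphosphine.

chlorofluorobis(pyridine)bis(triphenylphosphine)molybdenum(IV) fluoride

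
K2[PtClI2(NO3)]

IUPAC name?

potassium chlorodiiodonitratoplatinate(II)

The 2 potassium counter-ions carry a total charge of +2, so each complex ion is 2−.
Ligand charges: 1×nitrato (-1 each), 2×iodo (-1 each), 1×chloro (-1 each); total -4. So Pt + (-4) = 2−, giving Pt = +2.
Ligands are named alphabetically: chloro before iodo before nitrato.
The complex ion is anionic, so platinum takes the -ate form platinate(II).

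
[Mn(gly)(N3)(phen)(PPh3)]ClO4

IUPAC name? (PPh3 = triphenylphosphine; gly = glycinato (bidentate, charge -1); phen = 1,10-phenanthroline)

The 1 perchlorate counter-ion carries a total charge of -1, so each complex ion is 1+.
Ligand charges: 1×azido (-1 each), 1×triphenylphosphine (neutral), 1×glycinato (-1 each), 1×1,10-phenanthroline (neutral); total -2. So Mn + (-2) = 1+, giving Mn = +3.
Ligands are named alphabetically: azido before glycinato before phenanthroline before triphenylphosphine.

azido(glycinato)(1,10-phenanthroline)(triphenylphosphine)manganese(III) perchlorate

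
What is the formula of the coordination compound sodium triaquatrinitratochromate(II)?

Na[Cr(H2O)3(NO3)3]

Ligands: 3 aqua (H2O, neutral), 3 nitrato (NO3, -1). Ligand charge sum = -3.
With Cr in oxidation state +2, the complex ion is [Cr...]^1−.
Charge balance with sodium (+1) requires 1 complex ion per 1 sodium.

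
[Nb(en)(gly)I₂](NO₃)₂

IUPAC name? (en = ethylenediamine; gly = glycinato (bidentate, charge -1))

The 2 nitrate counter-ions carry a total charge of -2, so each complex ion is 2+.
Ligand charges: 2×iodo (-1 each), 1×ethylenediamine (neutral), 1×glycinato (-1 each); total -3. So Nb + (-3) = 2+, giving Nb = +5.
Ligands are named alphabetically: ethylenediamine before glycinato before iodo.

(ethylenediamine)(glycinato)diiodoniobium(V) nitrate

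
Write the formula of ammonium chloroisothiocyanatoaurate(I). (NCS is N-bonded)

NH4[AuCl(NCS)]

Ligands: 1 isothiocyanato (NCS, -1), 1 chloro (Cl, -1). Ligand charge sum = -2.
With Au in oxidation state +1, the complex ion is [Au...]^1−.
Charge balance with ammonium (+1) requires 1 complex ion per 1 ammonium.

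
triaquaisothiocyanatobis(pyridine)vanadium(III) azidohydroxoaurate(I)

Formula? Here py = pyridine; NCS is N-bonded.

[V(H2O)3(NCS)(py)2][Au(N3)(OH)]2

Cation [V…]: ligand charges -1, V(III) ⇒ ion charge 2+.
Anion [Au…]: ligand charges -2, Au(I) ⇒ ion charge 1−.
One 2+ cation requires 2 of the 1− anion.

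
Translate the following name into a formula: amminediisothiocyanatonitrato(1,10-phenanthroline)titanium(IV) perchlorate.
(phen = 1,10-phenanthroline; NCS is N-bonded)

[Ti(NCS)2(NH3)(NO3)(phen)]ClO4

Ligands: 1 1,10-phenanthroline (phen, neutral), 1 ammine (NH3, neutral), 1 nitrato (NO3, -1), 2 isothiocyanato (NCS, -1). Ligand charge sum = -3.
Charge balance with perchlorate (-1) requires 1 complex ion per 1 perchlorate.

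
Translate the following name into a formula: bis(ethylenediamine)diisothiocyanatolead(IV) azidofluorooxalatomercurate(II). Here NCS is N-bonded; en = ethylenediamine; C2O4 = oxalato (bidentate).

Cation [Pb…]: ligand charges -2, Pb(IV) ⇒ ion charge 2+.
Anion [Hg…]: ligand charges -4, Hg(II) ⇒ ion charge 2−.

[Pb(en)2(NCS)2][Hg(C2O4)F(N3)]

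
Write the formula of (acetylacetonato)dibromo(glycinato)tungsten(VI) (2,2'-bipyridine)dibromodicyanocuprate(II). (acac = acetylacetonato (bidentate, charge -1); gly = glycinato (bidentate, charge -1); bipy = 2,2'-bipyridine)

Cation [W…]: ligand charges -4, W(VI) ⇒ ion charge 2+.
Anion [Cu…]: ligand charges -4, Cu(II) ⇒ ion charge 2−.

[W(acac)Br2(gly)][Cu(bipy)Br2(CN)2]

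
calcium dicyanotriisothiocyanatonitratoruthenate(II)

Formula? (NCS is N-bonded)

Ca2[Ru(CN)2(NCS)3(NO3)]

Ligands: 1 nitrato (NO3, -1), 2 cyano (CN, -1), 3 isothiocyanato (NCS, -1). Ligand charge sum = -6.
With Ru in oxidation state +2, the complex ion is [Ru...]^4−.
Charge balance with calcium (+2) requires 1 complex ion per 2 calcium.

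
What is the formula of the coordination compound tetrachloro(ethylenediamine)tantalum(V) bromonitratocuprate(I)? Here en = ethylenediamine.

[TaCl4(en)][CuBr(NO3)]

Cation [Ta…]: ligand charges -4, Ta(V) ⇒ ion charge 1+.
Anion [Cu…]: ligand charges -2, Cu(I) ⇒ ion charge 1−.
One 1+ cation balances one 1− anion.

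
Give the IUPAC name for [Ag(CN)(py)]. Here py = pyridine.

cyano(pyridine)silver(I)

There is no counter-ion, so the complex is neutral overall.
Ligand charges: 1×cyano (-1 each), 1×pyridine (neutral); total -1. So Ag + (-1) = 0, giving Ag = +1.
Ligands are named alphabetically: cyano before pyridine.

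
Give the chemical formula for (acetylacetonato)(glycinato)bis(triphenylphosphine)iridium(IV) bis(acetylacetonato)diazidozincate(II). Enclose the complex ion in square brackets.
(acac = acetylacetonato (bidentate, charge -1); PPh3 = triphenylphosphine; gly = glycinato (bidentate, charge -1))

Cation [Ir…]: ligand charges -2, Ir(IV) ⇒ ion charge 2+.
Anion [Zn…]: ligand charges -4, Zn(II) ⇒ ion charge 2−.
One 2+ cation balances one 2− anion.

[Ir(acac)(gly)(PPh3)2][Zn(acac)2(N3)2]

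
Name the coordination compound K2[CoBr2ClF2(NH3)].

The 2 potassium counter-ions carry a total charge of +2, so each complex ion is 2−.
Ligand charges: 2×fluoro (-1 each), 2×bromo (-1 each), 1×ammine (neutral), 1×chloro (-1 each); total -5. So Co + (-5) = 2−, giving Co = +3.
Ligands are named alphabetically: ammine before bromo before chloro before fluoro.
The complex ion is anionic, so cobalt takes the -ate form cobaltate(III).

potassium amminedibromochlorodifluorocobaltate(III)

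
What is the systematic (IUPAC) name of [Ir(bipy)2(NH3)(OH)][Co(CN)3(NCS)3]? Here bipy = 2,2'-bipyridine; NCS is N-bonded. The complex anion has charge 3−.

amminebis(2,2'-bipyridine)hydroxoiridium(IV) tricyanotriisothiocyanatocobaltate(III)

The complex anion is given as 3−; its ligand charges sum to -6, so Co = +3.
A 1:1 salt means the cation carries the equal and opposite charge, 3+.
Cation: ligand charges sum to -1; for the ion to be 3+, Ir = +4.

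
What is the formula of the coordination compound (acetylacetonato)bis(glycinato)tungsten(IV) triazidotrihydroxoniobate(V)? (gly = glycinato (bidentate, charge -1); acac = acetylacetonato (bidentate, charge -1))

Cation [W…]: ligand charges -3, W(IV) ⇒ ion charge 1+.
Anion [Nb…]: ligand charges -6, Nb(V) ⇒ ion charge 1−.

[W(acac)(gly)2][Nb(N3)3(OH)3]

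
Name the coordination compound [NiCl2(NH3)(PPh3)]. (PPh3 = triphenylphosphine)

amminedichloro(triphenylphosphine)nickel(II)

There is no counter-ion, so the complex is neutral overall.
Ligand charges: 1×ammine (neutral), 1×triphenylphosphine (neutral), 2×chloro (-1 each); total -2. So Ni + (-2) = 0, giving Ni = +2.
Ligands are named alphabetically: ammine before chloro before triphenylphosphine.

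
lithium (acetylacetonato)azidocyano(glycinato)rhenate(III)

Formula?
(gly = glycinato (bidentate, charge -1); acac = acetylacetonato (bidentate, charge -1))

Ligands: 1 azido (N3, -1), 1 glycinato (gly, -1), 1 cyano (CN, -1), 1 acetylacetonato (acac, -1). Ligand charge sum = -4.
Charge balance with lithium (+1) requires 1 complex ion per 1 lithium.

Li[Re(acac)(CN)(gly)(N3)]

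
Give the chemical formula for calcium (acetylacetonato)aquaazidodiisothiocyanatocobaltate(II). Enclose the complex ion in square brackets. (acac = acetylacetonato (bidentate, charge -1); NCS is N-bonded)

Ligands: 1 acetylacetonato (acac, -1), 2 isothiocyanato (NCS, -1), 1 aqua (H2O, neutral), 1 azido (N3, -1). Ligand charge sum = -4.
With Co in oxidation state +2, the complex ion is [Co...]^2−.
Charge balance with calcium (+2) requires 1 complex ion per 1 calcium.

Ca[Co(acac)(H2O)(N3)(NCS)2]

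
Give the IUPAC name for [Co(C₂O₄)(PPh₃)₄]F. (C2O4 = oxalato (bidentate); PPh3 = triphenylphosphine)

oxalatotetrakis(triphenylphosphine)cobalt(III) fluoride

The 1 fluoride counter-ion carries a total charge of -1, so each complex ion is 1+.
Ligand charges: 1×oxalato (-2 each), 4×triphenylphosphine (neutral); total -2. So Co + (-2) = 1+, giving Co = +3.
Ligands are named alphabetically: oxalato before triphenylphosphine.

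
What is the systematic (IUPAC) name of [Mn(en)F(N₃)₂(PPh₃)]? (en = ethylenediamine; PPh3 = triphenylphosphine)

There is no counter-ion, so the complex is neutral overall.
Ligand charges: 2×azido (-1 each), 1×fluoro (-1 each), 1×ethylenediamine (neutral), 1×triphenylphosphine (neutral); total -3. So Mn + (-3) = 0, giving Mn = +3.
Ligands are named alphabetically: azido before ethylenediamine before fluoro before triphenylphosphine.

diazido(ethylenediamine)fluoro(triphenylphosphine)manganese(III)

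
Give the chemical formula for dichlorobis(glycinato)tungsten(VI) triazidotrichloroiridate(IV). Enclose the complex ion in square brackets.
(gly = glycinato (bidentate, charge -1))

Cation [W…]: ligand charges -4, W(VI) ⇒ ion charge 2+.
Anion [Ir…]: ligand charges -6, Ir(IV) ⇒ ion charge 2−.

[WCl2(gly)2][IrCl3(N3)3]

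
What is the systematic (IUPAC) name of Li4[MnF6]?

The 4 lithium counter-ions carry a total charge of +4, so each complex ion is 4−.
Ligand charges: 6×fluoro (-1 each); total -6. So Mn + (-6) = 4−, giving Mn = +2.
The complex ion is anionic, so manganese takes the -ate form manganate(II).

lithium hexafluoromanganate(II)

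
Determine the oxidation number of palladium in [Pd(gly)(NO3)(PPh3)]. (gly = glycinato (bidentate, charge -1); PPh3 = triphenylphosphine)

+2

No counter-ion: the bracketed complex is neutral.
Ligand charges: 1×gly = -1; 1×PPh3 neutral; 1×NO3 = -1; sum -2.
Pd + (-2) = 0 ⇒ Pd is +2.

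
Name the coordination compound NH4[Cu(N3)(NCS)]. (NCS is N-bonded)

ammonium azidoisothiocyanatocuprate(I)

The 1 ammonium counter-ion carries a total charge of +1, so each complex ion is 1−.
Ligand charges: 1×isothiocyanato (-1 each), 1×azido (-1 each); total -2. So Cu + (-2) = 1−, giving Cu = +1.
The complex ion is anionic, so copper takes the -ate form cuprate(I).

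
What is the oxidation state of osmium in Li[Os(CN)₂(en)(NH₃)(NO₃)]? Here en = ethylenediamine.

1 lithium outside the brackets (+1 each) → the complex ion is 1−.
Ligand charges: 1×en neutral; 2×CN = -2; 1×NO3 = -1; 1×NH3 neutral; sum -3.
Os + (-3) = 1− ⇒ Os is +2.

+2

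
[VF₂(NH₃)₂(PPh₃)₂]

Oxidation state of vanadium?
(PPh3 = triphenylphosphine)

No counter-ion: the bracketed complex is neutral.
Ligand charges: 2×PPh3 neutral; 2×F = -2; 2×NH3 neutral; sum -2.
V + (-2) = 0 ⇒ V is +2.

+2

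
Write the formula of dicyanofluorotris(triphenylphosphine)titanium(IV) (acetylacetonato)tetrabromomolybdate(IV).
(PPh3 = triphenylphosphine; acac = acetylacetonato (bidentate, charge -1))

[Ti(CN)2F(PPh3)3][Mo(acac)Br4]

Cation [Ti…]: ligand charges -3, Ti(IV) ⇒ ion charge 1+.
Anion [Mo…]: ligand charges -5, Mo(IV) ⇒ ion charge 1−.
One 1+ cation balances one 1− anion.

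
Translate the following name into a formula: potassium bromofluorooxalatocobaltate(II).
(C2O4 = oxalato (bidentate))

Ligands: 1 fluoro (F, -1), 1 oxalato (C2O4, -2), 1 bromo (Br, -1). Ligand charge sum = -4.
With Co in oxidation state +2, the complex ion is [Co...]^2−.
Charge balance with potassium (+1) requires 1 complex ion per 2 potassium.

K2[CoBr(C2O4)F]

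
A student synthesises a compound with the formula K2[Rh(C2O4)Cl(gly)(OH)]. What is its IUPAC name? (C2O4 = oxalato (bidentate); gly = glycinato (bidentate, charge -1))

potassium chloro(glycinato)hydroxooxalatorhodate(III)

The 2 potassium counter-ions carry a total charge of +2, so each complex ion is 2−.
Ligand charges: 1×oxalato (-2 each), 1×hydroxo (-1 each), 1×chloro (-1 each), 1×glycinato (-1 each); total -5. So Rh + (-5) = 2−, giving Rh = +3.
Ligands are named alphabetically: chloro before glycinato before hydroxo before oxalato.
The complex ion is anionic, so rhodium takes the -ate form rhodate(III).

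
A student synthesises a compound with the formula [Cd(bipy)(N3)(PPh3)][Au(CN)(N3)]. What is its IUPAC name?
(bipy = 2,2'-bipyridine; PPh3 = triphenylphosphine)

azido(2,2'-bipyridine)(triphenylphosphine)cadmium(II) azidocyanoaurate(I)

Cadmium is always +2 in its complexes; the cation's ligand charges sum to -1, so the complex cation is 1+.
A 1:1 salt means the anion carries the equal and opposite charge, 1−.
Anion: ligand charges sum to -2; for the ion to be 1−, Au = +1.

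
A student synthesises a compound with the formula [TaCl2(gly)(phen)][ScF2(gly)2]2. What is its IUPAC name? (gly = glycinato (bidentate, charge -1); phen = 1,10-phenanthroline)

dichloro(glycinato)(1,10-phenanthroline)tantalum(V) difluorobis(glycinato)scandate(III)

Both ions are complex: the cation is named first with the plain metal name, the anion second with the -ate form; each ion's ligands are alphabetised independently.
Scandium is always +3 in its complexes; the anion's ligand charges sum to -4, so the complex anion is 1−.
With 2 anions per cation, the cation must be 2×1 = 2+.
Cation: ligand charges sum to -3; for the ion to be 2+, Ta = +5.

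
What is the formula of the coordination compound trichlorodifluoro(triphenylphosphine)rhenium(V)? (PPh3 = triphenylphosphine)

Ligands: 1 triphenylphosphine (PPh3, neutral), 2 fluoro (F, -1), 3 chloro (Cl, -1). Ligand charge sum = -5.
With Re in oxidation state +5, the complex ion is [Re...].

[ReCl3F2(PPh3)]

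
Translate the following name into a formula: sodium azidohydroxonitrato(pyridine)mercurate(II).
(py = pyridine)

Ligands: 1 hydroxo (OH, -1), 1 pyridine (py, neutral), 1 azido (N3, -1), 1 nitrato (NO3, -1). Ligand charge sum = -3.
Charge balance with sodium (+1) requires 1 complex ion per 1 sodium.

Na[Hg(N3)(NO3)(OH)(py)]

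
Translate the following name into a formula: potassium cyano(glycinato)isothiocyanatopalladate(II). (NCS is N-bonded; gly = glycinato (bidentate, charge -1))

Ligands: 1 isothiocyanato (NCS, -1), 1 cyano (CN, -1), 1 glycinato (gly, -1). Ligand charge sum = -3.
Charge balance with potassium (+1) requires 1 complex ion per 1 potassium.

K[Pd(CN)(gly)(NCS)]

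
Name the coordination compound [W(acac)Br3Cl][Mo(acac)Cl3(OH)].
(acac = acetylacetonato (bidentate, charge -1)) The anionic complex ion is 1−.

(acetylacetonato)tribromochlorotungsten(VI) (acetylacetonato)trichlorohydroxomolybdate(IV)

Both ions are complex: the cation is named first with the plain metal name, the anion second with the -ate form; each ion's ligands are alphabetised independently.
The complex anion is given as 1−; its ligand charges sum to -5, so Mo = +4.
A 1:1 salt means the cation carries the equal and opposite charge, 1+.
Cation: ligand charges sum to -5; for the ion to be 1+, W = +6.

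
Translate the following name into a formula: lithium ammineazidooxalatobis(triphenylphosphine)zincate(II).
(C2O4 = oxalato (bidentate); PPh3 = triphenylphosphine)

Ligands: 1 oxalato (C2O4, -2), 1 azido (N3, -1), 2 triphenylphosphine (PPh3, neutral), 1 ammine (NH3, neutral). Ligand charge sum = -3.
With Zn in oxidation state +2, the complex ion is [Zn...]^1−.
Charge balance with lithium (+1) requires 1 complex ion per 1 lithium.

Li[Zn(C2O4)(N3)(NH3)(PPh3)2]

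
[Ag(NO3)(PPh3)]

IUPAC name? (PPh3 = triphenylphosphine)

There is no counter-ion, so the complex is neutral overall.
Ligand charges: 1×nitrato (-1 each), 1×triphenylphosphine (neutral); total -1. So Ag + (-1) = 0, giving Ag = +1.
Ligands are named alphabetically: nitrato before triphenylphosphine.

nitrato(triphenylphosphine)silver(I)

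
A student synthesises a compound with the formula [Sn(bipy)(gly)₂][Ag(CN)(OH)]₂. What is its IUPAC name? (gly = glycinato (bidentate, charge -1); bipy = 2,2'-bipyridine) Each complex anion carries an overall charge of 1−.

(2,2'-bipyridine)bis(glycinato)tin(IV) cyanohydroxoargentate(I)

Both ions are complex: the cation is named first with the plain metal name, the anion second with the -ate form; each ion's ligands are alphabetised independently.
The complex anion is given as 1−; its ligand charges sum to -2, so Ag = +1.
With 2 anions per cation, the cation must be 2×1 = 2+.
Cation: ligand charges sum to -2; for the ion to be 2+, Sn = +4.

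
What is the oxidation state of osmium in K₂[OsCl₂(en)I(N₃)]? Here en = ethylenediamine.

+2

2 potassium outside the brackets (+1 each) → the complex ion is 2−.
Ligand charges: 1×I = -1; 2×Cl = -2; 1×en neutral; 1×N3 = -1; sum -4.
Os + (-4) = 2− ⇒ Os is +2.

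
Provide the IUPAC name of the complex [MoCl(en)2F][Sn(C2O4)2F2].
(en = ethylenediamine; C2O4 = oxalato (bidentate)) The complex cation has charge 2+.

chlorobis(ethylenediamine)fluoromolybdenum(IV) difluorodioxalatostannate(IV)

Both ions are complex: the cation is named first with the plain metal name, the anion second with the -ate form; each ion's ligands are alphabetised independently.
The complex cation is given as 2+; its ligand charges sum to -2, so Mo = +4.
A 1:1 salt means the anion carries the equal and opposite charge, 2−.
Anion: ligand charges sum to -6; for the ion to be 2−, Sn = +4.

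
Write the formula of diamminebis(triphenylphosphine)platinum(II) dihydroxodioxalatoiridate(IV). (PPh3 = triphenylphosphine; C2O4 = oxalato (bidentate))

Cation [Pt…]: ligand charges 0, Pt(II) ⇒ ion charge 2+.
Anion [Ir…]: ligand charges -6, Ir(IV) ⇒ ion charge 2−.

[Pt(NH3)2(PPh3)2][Ir(C2O4)2(OH)2]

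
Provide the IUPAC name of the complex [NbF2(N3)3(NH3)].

amminetriazidodifluoroniobium(V)

There is no counter-ion, so the complex is neutral overall.
Ligand charges: 1×ammine (neutral), 2×fluoro (-1 each), 3×azido (-1 each); total -5. So Nb + (-5) = 0, giving Nb = +5.
Ligands are named alphabetically: ammine before azido before fluoro.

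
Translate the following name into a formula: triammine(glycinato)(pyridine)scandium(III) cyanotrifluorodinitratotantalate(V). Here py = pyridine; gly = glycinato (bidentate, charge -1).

Cation [Sc…]: ligand charges -1, Sc(III) ⇒ ion charge 2+.
Anion [Ta…]: ligand charges -6, Ta(V) ⇒ ion charge 1−.

[Sc(gly)(NH3)3(py)][Ta(CN)F3(NO3)2]2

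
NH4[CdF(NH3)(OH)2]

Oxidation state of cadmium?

+2

1 ammonium outside the brackets (+1 each) → the complex ion is 1−.
Ligand charges: 1×NH3 neutral; 1×F = -1; 2×OH = -2; sum -3.
Cd + (-3) = 1− ⇒ Cd is +2.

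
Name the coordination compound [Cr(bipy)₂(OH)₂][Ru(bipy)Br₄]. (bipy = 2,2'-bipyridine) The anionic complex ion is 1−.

bis(2,2'-bipyridine)dihydroxochromium(III) (2,2'-bipyridine)tetrabromoruthenate(III)

Both ions are complex: the cation is named first with the plain metal name, the anion second with the -ate form; each ion's ligands are alphabetised independently.
The complex anion is given as 1−; its ligand charges sum to -4, so Ru = +3.
A 1:1 salt means the cation carries the equal and opposite charge, 1+.
Cation: ligand charges sum to -2; for the ion to be 1+, Cr = +3.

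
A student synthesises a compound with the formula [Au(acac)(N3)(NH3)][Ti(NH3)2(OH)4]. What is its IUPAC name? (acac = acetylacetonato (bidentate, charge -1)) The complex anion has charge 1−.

(acetylacetonato)ammineazidogold(III) diamminetetrahydroxotitanate(III)

The complex anion is given as 1−; its ligand charges sum to -4, so Ti = +3.
A 1:1 salt means the cation carries the equal and opposite charge, 1+.
Cation: ligand charges sum to -2; for the ion to be 1+, Au = +3.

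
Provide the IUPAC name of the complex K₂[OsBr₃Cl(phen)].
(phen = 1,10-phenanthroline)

The 2 potassium counter-ions carry a total charge of +2, so each complex ion is 2−.
Ligand charges: 1×chloro (-1 each), 3×bromo (-1 each), 1×1,10-phenanthroline (neutral); total -4. So Os + (-4) = 2−, giving Os = +2.
The complex ion is anionic, so osmium takes the -ate form osmate(II).

potassium tribromochloro(1,10-phenanthroline)osmate(II)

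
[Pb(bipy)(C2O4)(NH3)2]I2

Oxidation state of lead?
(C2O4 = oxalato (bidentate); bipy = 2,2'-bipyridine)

2 iodide outside the brackets (-1 each) → the complex ion is 2+.
Ligand charges: 2×NH3 neutral; 1×C2O4 = -2; 1×bipy neutral; sum -2.
Pb + (-2) = 2+ ⇒ Pb is +4.

+4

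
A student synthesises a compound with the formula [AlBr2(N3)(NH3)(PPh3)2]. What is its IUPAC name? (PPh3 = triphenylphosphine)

There is no counter-ion, so the complex is neutral overall.
Ligand charges: 1×azido (-1 each), 1×ammine (neutral), 2×bromo (-1 each), 2×triphenylphosphine (neutral); total -3. So Al + (-3) = 0, giving Al = +3.
Ligands are named alphabetically: ammine before azido before bromo before triphenylphosphine.

ammineazidodibromobis(triphenylphosphine)aluminium(III)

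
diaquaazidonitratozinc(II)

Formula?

Ligands: 2 aqua (H2O, neutral), 1 nitrato (NO3, -1), 1 azido (N3, -1). Ligand charge sum = -2.
With Zn in oxidation state +2, the complex ion is [Zn...].

[Zn(H2O)2(N3)(NO3)]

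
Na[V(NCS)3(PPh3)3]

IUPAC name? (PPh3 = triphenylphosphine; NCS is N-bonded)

sodium triisothiocyanatotris(triphenylphosphine)vanadate(II)

The 1 sodium counter-ion carries a total charge of +1, so each complex ion is 1−.
Ligand charges: 3×triphenylphosphine (neutral), 3×isothiocyanato (-1 each); total -3. So V + (-3) = 1−, giving V = +2.
The complex ion is anionic, so vanadium takes the -ate form vanadate(II).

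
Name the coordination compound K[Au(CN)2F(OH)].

The 1 potassium counter-ion carries a total charge of +1, so each complex ion is 1−.
Ligand charges: 2×cyano (-1 each), 1×hydroxo (-1 each), 1×fluoro (-1 each); total -4. So Au + (-4) = 1−, giving Au = +3.
The complex ion is anionic, so gold takes the -ate form aurate(III).

potassium dicyanofluorohydroxoaurate(III)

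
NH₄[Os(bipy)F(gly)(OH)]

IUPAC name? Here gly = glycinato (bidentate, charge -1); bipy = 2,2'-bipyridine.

ammonium (2,2'-bipyridine)fluoro(glycinato)hydroxoosmate(II)

The 1 ammonium counter-ion carries a total charge of +1, so each complex ion is 1−.
Ligand charges: 1×glycinato (-1 each), 1×hydroxo (-1 each), 1×2,2'-bipyridine (neutral), 1×fluoro (-1 each); total -3. So Os + (-3) = 1−, giving Os = +2.
Ligands are named alphabetically: bipyridine before fluoro before glycinato before hydroxo.
The complex ion is anionic, so osmium takes the -ate form osmate(II).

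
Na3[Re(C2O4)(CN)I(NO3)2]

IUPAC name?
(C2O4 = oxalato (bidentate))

sodium cyanoiododinitratooxalatorhenate(III)

The 3 sodium counter-ions carry a total charge of +3, so each complex ion is 3−.
Ligand charges: 2×nitrato (-1 each), 1×oxalato (-2 each), 1×iodo (-1 each), 1×cyano (-1 each); total -6. So Re + (-6) = 3−, giving Re = +3.
Ligands are named alphabetically: cyano before iodo before nitrato before oxalato.
The complex ion is anionic, so rhenium takes the -ate form rhenate(III).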